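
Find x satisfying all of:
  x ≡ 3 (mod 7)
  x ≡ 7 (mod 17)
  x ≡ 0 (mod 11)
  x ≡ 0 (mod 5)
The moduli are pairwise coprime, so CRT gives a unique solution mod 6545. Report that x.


Product of moduli M = 7 · 17 · 11 · 5 = 6545.
Merge one congruence at a time:
  Start: x ≡ 3 (mod 7).
  Combine with x ≡ 7 (mod 17); new modulus lcm = 119.
    Write x = 3 + 7·t and substitute into x ≡ 7 (mod 17): 7·t ≡ 7 − 3 = 4 (mod 17).
    The inverse of 7 mod 17 is 5 (since 7·5 = 35 = 2·17 + 1), so t ≡ 5·4 = 20 ≡ 3 (mod 17).
    Then x = 3 + 7·3 = 24, valid modulo lcm(7, 17) = 119: x ≡ 24 (mod 119).
  Combine with x ≡ 0 (mod 11); new modulus lcm = 1309.
    Write x = 24 + 119·t and substitute into x ≡ 0 (mod 11): 119·t ≡ 0 − 24 = -24 (mod 11).
    Reduce coefficients mod 11: 9·t ≡ 9 (mod 11).
    The inverse of 9 mod 11 is 5 (since 9·5 = 45 = 4·11 + 1), so t ≡ 5·9 = 45 ≡ 1 (mod 11).
    Then x = 24 + 119·1 = 143, valid modulo lcm(119, 11) = 1309: x ≡ 143 (mod 1309).
  Combine with x ≡ 0 (mod 5); new modulus lcm = 6545.
    Write x = 143 + 1309·t and substitute into x ≡ 0 (mod 5): 1309·t ≡ 0 − 143 = -143 (mod 5).
    Reduce coefficients mod 5: 4·t ≡ 2 (mod 5).
    The inverse of 4 mod 5 is 4 (since 4·4 = 16 = 3·5 + 1), so t ≡ 4·2 = 8 ≡ 3 (mod 5).
    Then x = 143 + 1309·3 = 4070, valid modulo lcm(1309, 5) = 6545: x ≡ 4070 (mod 6545).
Verify against each original: 4070 mod 7 = 3, 4070 mod 17 = 7, 4070 mod 11 = 0, 4070 mod 5 = 0.

x ≡ 4070 (mod 6545).


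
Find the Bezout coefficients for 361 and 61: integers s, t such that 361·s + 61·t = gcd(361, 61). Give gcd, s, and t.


Euclidean algorithm on (361, 61) — divide until remainder is 0:
  361 = 5 · 61 + 56
  61 = 1 · 56 + 5
  56 = 11 · 5 + 1
  5 = 5 · 1 + 0
gcd(361, 61) = 1.
Track Bezout coefficients alongside the remainders: start with r₀ = 361 = a·1 + b·0 (s = 1, t = 0) and r₁ = 61 = a·0 + b·1 (s = 0, t = 1); each new remainder r_{k+1} = r_{k-1} − q_k·r_k inherits s_{k+1} = s_{k-1} − q_k·s_k, t_{k+1} = t_{k-1} − q_k·t_k, so r_k = a·s_k + b·t_k at every step:
  q = 5: r = 56, s = 1 − 5·0 = 1, t = 0 − 5·1 = -5  (check: 361·1 + 61·(-5) = 56)
  q = 1: r = 5, s = 0 − 1·1 = -1, t = 1 − 1·(-5) = 6  (check: 361·(-1) + 61·6 = 5)
  q = 11: r = 1, s = 1 − 11·(-1) = 12, t = -5 − 11·6 = -71  (check: 361·12 + 61·(-71) = 1)
The row with r = 1 (the gcd) gives the Bezout coefficients s = 12, t = -71.
Result: 361 · (12) + 61 · (-71) = 1.

gcd(361, 61) = 1; s = 12, t = -71 (check: 361·12 + 61·(-71) = 1).


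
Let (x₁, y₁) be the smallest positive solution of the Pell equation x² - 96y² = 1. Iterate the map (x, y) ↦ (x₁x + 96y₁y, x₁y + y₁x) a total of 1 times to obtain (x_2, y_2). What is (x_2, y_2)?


Step 1: Find the fundamental solution (x₁, y₁) of x² - 96y² = 1.
  Expand √96 as a continued fraction. a₀ = ⌊√96⌋ = 9; iterate m_{k+1} = d_k·a_k − m_k, d_{k+1} = (96 − m_{k+1}²)/d_k, a_{k+1} = ⌊(a₀ + m_{k+1})/d_{k+1}⌋ (starting m₀ = 0, d₀ = 1), with convergents p_k = a_k·p_{k-1} + p_{k-2}, q_k = a_k·q_{k-1} + q_{k-2} (p₋₁ = 1, q₋₁ = 0):
  k = 0: a₀ = 9; p₀/q₀ = 9/1; p₀² − 96·q₀² = 81 − 96 = -15.
  k = 1: m = 9, d = 15, a = ⌊(9 + 9)/15⌋ = 1; p/q = (1·9 + 1)/(1·1 + 0) = 10/1; p² − 96·q² = 100 − 96 = 4.
  k = 2: m = 6, d = 4, a = ⌊(9 + 6)/4⌋ = 3; p/q = (3·10 + 9)/(3·1 + 1) = 39/4; p² − 96·q² = 1521 − 1536 = -15.
  k = 3: m = 6, d = 15, a = ⌊(9 + 6)/15⌋ = 1; p/q = (1·39 + 10)/(1·4 + 1) = 49/5; p² − 96·q² = 2401 − 2400 = 1.
  The first convergent with p² − 96·q² = 1 gives the fundamental solution (x₁, y₁) = (49, 5).
Step 2: Apply the recurrence (x_{n+1}, y_{n+1}) = (x₁x_n + 96y₁y_n, x₁y_n + y₁x_n) repeatedly.
  From (x_1, y_1) = (49, 5): x_2 = 49·49 + 96·5·5 = 4801; y_2 = 49·5 + 5·49 = 490.
Step 3: Verify x_2² - 96·y_2² = 23049601 - 23049600 = 1 (should be 1). ✓

(x_1, y_1) = (49, 5); (x_2, y_2) = (4801, 490).


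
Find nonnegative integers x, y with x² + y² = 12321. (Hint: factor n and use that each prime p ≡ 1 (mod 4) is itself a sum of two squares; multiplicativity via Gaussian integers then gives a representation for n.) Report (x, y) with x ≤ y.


Step 1: Factor n = 12321 = 3^2 · 37^2.
Step 2: Check the mod-4 condition on each prime factor: 3 ≡ 3 (mod 4), exponent 2 (must be even); 37 ≡ 1 (mod 4), exponent 2.
All primes ≡ 3 (mod 4) appear to even exponent (or don't appear), so by the two-squares theorem n IS expressible as a sum of two squares.
Step 3: Build a representation. Group n = k² · m with k = 3 and m = 37 · 37 = 1369 (a product of primes ≡ 1 (mod 4)); a representation of m scales to one of n via (k·x)² + (k·y)² = k²(x² + y²). Each prime p ≡ 1 (mod 4) is itself a sum of two squares; find a² by testing p − a² for a perfect square:
  37: 37 − 1² = 36 = 6² ⇒ 37 = 1² + 6².
  Combine using the Brahmagupta–Fibonacci identity (a² + b²)(c² + d²) = (ac − bd)² + (ad + bc)² = (ac + bd)² + (ad − bc)²:
  37 · 37 = 1369: from (1² + 6²)(1² + 6²), take (1·1 − 6·6, 1·6 + 6·1) = (1 − 36, 6 + 6) = (-35, 12); dropping signs (only squares matter) gives (35, 12); check 35² + 12² = 1225 + 144 = 1369 ✓.
  Scale by k = 3: (3·35, 3·12) = (105, 36).
Step 4: Order so x ≤ y and verify: 36² + 105² = 1296 + 11025 = 12321 = n. ✓

n = 12321 = 36² + 105² (one valid representation with x ≤ y).


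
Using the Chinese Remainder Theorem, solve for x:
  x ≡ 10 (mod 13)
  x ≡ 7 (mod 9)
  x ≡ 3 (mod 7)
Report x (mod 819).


Moduli 13, 9, 7 are pairwise coprime; by CRT there is a unique solution modulo M = 13 · 9 · 7 = 819.
Solve pairwise, accumulating the modulus:
  Start with x ≡ 10 (mod 13).
  Combine with x ≡ 7 (mod 9): since gcd(13, 9) = 1, we get a unique residue mod 117.
    Write x = 10 + 13·t and substitute into x ≡ 7 (mod 9): 13·t ≡ 7 − 10 = -3 (mod 9).
    Reduce coefficients mod 9: 4·t ≡ 6 (mod 9).
    The inverse of 4 mod 9 is 7 (since 4·7 = 28 = 3·9 + 1), so t ≡ 7·6 = 42 ≡ 6 (mod 9).
    Then x = 10 + 13·6 = 88, valid modulo lcm(13, 9) = 117: x ≡ 88 (mod 117).
  Combine with x ≡ 3 (mod 7): since gcd(117, 7) = 1, we get a unique residue mod 819.
    Write x = 88 + 117·t and substitute into x ≡ 3 (mod 7): 117·t ≡ 3 − 88 = -85 (mod 7).
    Reduce coefficients mod 7: 5·t ≡ 6 (mod 7).
    The inverse of 5 mod 7 is 3 (since 5·3 = 15 = 2·7 + 1), so t ≡ 3·6 = 18 ≡ 4 (mod 7).
    Then x = 88 + 117·4 = 556, valid modulo lcm(117, 7) = 819: x ≡ 556 (mod 819).
Verify: 556 mod 13 = 10 ✓, 556 mod 9 = 7 ✓, 556 mod 7 = 3 ✓.

x ≡ 556 (mod 819).


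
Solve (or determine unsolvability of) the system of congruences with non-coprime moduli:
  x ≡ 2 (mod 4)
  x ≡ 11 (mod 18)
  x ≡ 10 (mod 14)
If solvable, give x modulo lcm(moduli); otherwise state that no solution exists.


Moduli 4, 18, 14 are not pairwise coprime, so CRT works modulo lcm(m_i) when all pairwise compatibility conditions hold.
Pairwise compatibility: gcd(m_i, m_j) must divide a_i - a_j for every pair.
Merge one congruence at a time:
  Start: x ≡ 2 (mod 4).
  Combine with x ≡ 11 (mod 18): gcd(4, 18) = 2, and 11 - 2 = 9 is NOT divisible by 2.
    ⇒ system is inconsistent (no integer solution).

No solution (the system is inconsistent).


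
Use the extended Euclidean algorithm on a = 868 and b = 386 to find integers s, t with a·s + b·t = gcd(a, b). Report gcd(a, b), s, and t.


Euclidean algorithm on (868, 386) — divide until remainder is 0:
  868 = 2 · 386 + 96
  386 = 4 · 96 + 2
  96 = 48 · 2 + 0
gcd(868, 386) = 2.
Track Bezout coefficients alongside the remainders: start with r₀ = 868 = a·1 + b·0 (s = 1, t = 0) and r₁ = 386 = a·0 + b·1 (s = 0, t = 1); each new remainder r_{k+1} = r_{k-1} − q_k·r_k inherits s_{k+1} = s_{k-1} − q_k·s_k, t_{k+1} = t_{k-1} − q_k·t_k, so r_k = a·s_k + b·t_k at every step:
  q = 2: r = 96, s = 1 − 2·0 = 1, t = 0 − 2·1 = -2  (check: 868·1 + 386·(-2) = 96)
  q = 4: r = 2, s = 0 − 4·1 = -4, t = 1 − 4·(-2) = 9  (check: 868·(-4) + 386·9 = 2)
The row with r = 2 (the gcd) gives the Bezout coefficients s = -4, t = 9.
Result: 868 · (-4) + 386 · (9) = 2.

gcd(868, 386) = 2; s = -4, t = 9 (check: 868·(-4) + 386·9 = 2).


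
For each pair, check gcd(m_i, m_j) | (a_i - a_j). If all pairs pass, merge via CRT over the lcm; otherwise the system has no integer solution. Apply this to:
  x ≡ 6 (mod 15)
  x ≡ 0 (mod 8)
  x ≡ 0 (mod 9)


Moduli 15, 8, 9 are not pairwise coprime, so CRT works modulo lcm(m_i) when all pairwise compatibility conditions hold.
Pairwise compatibility: gcd(m_i, m_j) must divide a_i - a_j for every pair.
Merge one congruence at a time:
  Start: x ≡ 6 (mod 15).
  Combine with x ≡ 0 (mod 8): gcd(15, 8) = 1; 0 - 6 = -6, which IS divisible by 1, so compatible.
    Write x = 6 + 15·t and substitute into x ≡ 0 (mod 8): 15·t ≡ 0 − 6 = -6 (mod 8).
    Reduce coefficients mod 8: 7·t ≡ 2 (mod 8).
    The inverse of 7 mod 8 is 7 (since 7·7 = 49 = 6·8 + 1), so t ≡ 7·2 = 14 ≡ 6 (mod 8).
    Then x = 6 + 15·6 = 96, valid modulo lcm(15, 8) = 120: x ≡ 96 (mod 120).
  Combine with x ≡ 0 (mod 9): gcd(120, 9) = 3; 0 - 96 = -96, which IS divisible by 3, so compatible.
    Write x = 96 + 120·t and substitute into x ≡ 0 (mod 9): 120·t ≡ 0 − 96 = -96 (mod 9).
    Divide the congruence (and modulus) by g = 3: 40·t ≡ -32 (mod 3).
    Reduce coefficients mod 3: 1·t ≡ 1 (mod 3).
    So t ≡ 1 (mod 3).
    Then x = 96 + 120·1 = 216, valid modulo lcm(120, 9) = 360: x ≡ 216 (mod 360).
Verify: 216 mod 15 = 6, 216 mod 8 = 0, 216 mod 9 = 0.

x ≡ 216 (mod 360).


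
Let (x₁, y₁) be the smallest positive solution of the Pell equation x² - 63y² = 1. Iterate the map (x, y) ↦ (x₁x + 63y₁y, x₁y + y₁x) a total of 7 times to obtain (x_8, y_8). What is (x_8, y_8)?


Step 1: Find the fundamental solution (x₁, y₁) of x² - 63y² = 1.
  Expand √63 as a continued fraction. a₀ = ⌊√63⌋ = 7; iterate m_{k+1} = d_k·a_k − m_k, d_{k+1} = (63 − m_{k+1}²)/d_k, a_{k+1} = ⌊(a₀ + m_{k+1})/d_{k+1}⌋ (starting m₀ = 0, d₀ = 1), with convergents p_k = a_k·p_{k-1} + p_{k-2}, q_k = a_k·q_{k-1} + q_{k-2} (p₋₁ = 1, q₋₁ = 0):
  k = 0: a₀ = 7; p₀/q₀ = 7/1; p₀² − 63·q₀² = 49 − 63 = -14.
  k = 1: m = 7, d = 14, a = ⌊(7 + 7)/14⌋ = 1; p/q = (1·7 + 1)/(1·1 + 0) = 8/1; p² − 63·q² = 64 − 63 = 1.
  The first convergent with p² − 63·q² = 1 gives the fundamental solution (x₁, y₁) = (8, 1).
Step 2: Apply the recurrence (x_{n+1}, y_{n+1}) = (x₁x_n + 63y₁y_n, x₁y_n + y₁x_n) repeatedly.
  From (x_1, y_1) = (8, 1): x_2 = 8·8 + 63·1·1 = 127; y_2 = 8·1 + 1·8 = 16.
  From (x_2, y_2) = (127, 16): x_3 = 8·127 + 63·1·16 = 2024; y_3 = 8·16 + 1·127 = 255.
  From (x_3, y_3) = (2024, 255): x_4 = 8·2024 + 63·1·255 = 32257; y_4 = 8·255 + 1·2024 = 4064.
  From (x_4, y_4) = (32257, 4064): x_5 = 8·32257 + 63·1·4064 = 514088; y_5 = 8·4064 + 1·32257 = 64769.
  From (x_5, y_5) = (514088, 64769): x_6 = 8·514088 + 63·1·64769 = 8193151; y_6 = 8·64769 + 1·514088 = 1032240.
  From (x_6, y_6) = (8193151, 1032240): x_7 = 8·8193151 + 63·1·1032240 = 130576328; y_7 = 8·1032240 + 1·8193151 = 16451071.
  From (x_7, y_7) = (130576328, 16451071): x_8 = 8·130576328 + 63·1·16451071 = 2081028097; y_8 = 8·16451071 + 1·130576328 = 262184896.
Step 3: Verify x_8² - 63·y_8² = 4330677940503441409 - 4330677940503441408 = 1 (should be 1). ✓

(x_1, y_1) = (8, 1); (x_8, y_8) = (2081028097, 262184896).


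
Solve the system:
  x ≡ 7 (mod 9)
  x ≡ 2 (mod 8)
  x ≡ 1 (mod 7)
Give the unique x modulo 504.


Moduli 9, 8, 7 are pairwise coprime; by CRT there is a unique solution modulo M = 9 · 8 · 7 = 504.
Solve pairwise, accumulating the modulus:
  Start with x ≡ 7 (mod 9).
  Combine with x ≡ 2 (mod 8): since gcd(9, 8) = 1, we get a unique residue mod 72.
    Write x = 7 + 9·t and substitute into x ≡ 2 (mod 8): 9·t ≡ 2 − 7 = -5 (mod 8).
    Reduce coefficients mod 8: 1·t ≡ 3 (mod 8).
    So t ≡ 3 (mod 8).
    Then x = 7 + 9·3 = 34, valid modulo lcm(9, 8) = 72: x ≡ 34 (mod 72).
  Combine with x ≡ 1 (mod 7): since gcd(72, 7) = 1, we get a unique residue mod 504.
    Write x = 34 + 72·t and substitute into x ≡ 1 (mod 7): 72·t ≡ 1 − 34 = -33 (mod 7).
    Reduce coefficients mod 7: 2·t ≡ 2 (mod 7).
    The inverse of 2 mod 7 is 4 (since 2·4 = 8 = 1·7 + 1), so t ≡ 4·2 = 8 ≡ 1 (mod 7).
    Then x = 34 + 72·1 = 106, valid modulo lcm(72, 7) = 504: x ≡ 106 (mod 504).
Verify: 106 mod 9 = 7 ✓, 106 mod 8 = 2 ✓, 106 mod 7 = 1 ✓.

x ≡ 106 (mod 504).


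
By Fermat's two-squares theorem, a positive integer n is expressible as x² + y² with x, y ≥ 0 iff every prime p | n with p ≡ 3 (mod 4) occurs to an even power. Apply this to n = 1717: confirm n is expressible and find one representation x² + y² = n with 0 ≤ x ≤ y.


Step 1: Factor n = 1717 = 17 · 101.
Step 2: Check the mod-4 condition on each prime factor: 17 ≡ 1 (mod 4), exponent 1; 101 ≡ 1 (mod 4), exponent 1.
All primes ≡ 3 (mod 4) appear to even exponent (or don't appear), so by the two-squares theorem n IS expressible as a sum of two squares.
Step 3: Build a representation. Here n = 17 · 101 is a product of primes ≡ 1 (mod 4). Each prime p ≡ 1 (mod 4) is itself a sum of two squares; find a² by testing p − a² for a perfect square:
  17: 17 − 1² = 16 = 4² ⇒ 17 = 1² + 4².
  101: 101 − 1² = 100 = 10² ⇒ 101 = 1² + 10².
  Combine using the Brahmagupta–Fibonacci identity (a² + b²)(c² + d²) = (ac − bd)² + (ad + bc)² = (ac + bd)² + (ad − bc)²:
  17 · 101 = 1717: from (1² + 4²)(1² + 10²), take (1·1 − 4·10, 1·10 + 4·1) = (1 − 40, 10 + 4) = (-39, 14); dropping signs (only squares matter) gives (39, 14); check 39² + 14² = 1521 + 196 = 1717 ✓.
Step 4: Order so x ≤ y and verify: 14² + 39² = 196 + 1521 = 1717 = n. ✓

n = 1717 = 14² + 39² (one valid representation with x ≤ y).


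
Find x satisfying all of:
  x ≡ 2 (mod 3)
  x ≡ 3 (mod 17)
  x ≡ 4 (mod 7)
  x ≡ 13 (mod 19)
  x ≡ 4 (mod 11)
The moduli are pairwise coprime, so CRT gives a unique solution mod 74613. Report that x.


Product of moduli M = 3 · 17 · 7 · 19 · 11 = 74613.
Merge one congruence at a time:
  Start: x ≡ 2 (mod 3).
  Combine with x ≡ 3 (mod 17); new modulus lcm = 51.
    Write x = 2 + 3·t and substitute into x ≡ 3 (mod 17): 3·t ≡ 3 − 2 = 1 (mod 17).
    The inverse of 3 mod 17 is 6 (since 3·6 = 18 = 1·17 + 1), so t ≡ 6·1 = 6 ≡ 6 (mod 17).
    Then x = 2 + 3·6 = 20, valid modulo lcm(3, 17) = 51: x ≡ 20 (mod 51).
  Combine with x ≡ 4 (mod 7); new modulus lcm = 357.
    Write x = 20 + 51·t and substitute into x ≡ 4 (mod 7): 51·t ≡ 4 − 20 = -16 (mod 7).
    Reduce coefficients mod 7: 2·t ≡ 5 (mod 7).
    The inverse of 2 mod 7 is 4 (since 2·4 = 8 = 1·7 + 1), so t ≡ 4·5 = 20 ≡ 6 (mod 7).
    Then x = 20 + 51·6 = 326, valid modulo lcm(51, 7) = 357: x ≡ 326 (mod 357).
  Combine with x ≡ 13 (mod 19); new modulus lcm = 6783.
    Write x = 326 + 357·t and substitute into x ≡ 13 (mod 19): 357·t ≡ 13 − 326 = -313 (mod 19).
    Reduce coefficients mod 19: 15·t ≡ 10 (mod 19).
    The inverse of 15 mod 19 is 14 (since 15·14 = 210 = 11·19 + 1), so t ≡ 14·10 = 140 ≡ 7 (mod 19).
    Then x = 326 + 357·7 = 2825, valid modulo lcm(357, 19) = 6783: x ≡ 2825 (mod 6783).
  Combine with x ≡ 4 (mod 11); new modulus lcm = 74613.
    Write x = 2825 + 6783·t and substitute into x ≡ 4 (mod 11): 6783·t ≡ 4 − 2825 = -2821 (mod 11).
    Reduce coefficients mod 11: 7·t ≡ 6 (mod 11).
    The inverse of 7 mod 11 is 8 (since 7·8 = 56 = 5·11 + 1), so t ≡ 8·6 = 48 ≡ 4 (mod 11).
    Then x = 2825 + 6783·4 = 29957, valid modulo lcm(6783, 11) = 74613: x ≡ 29957 (mod 74613).
Verify against each original: 29957 mod 3 = 2, 29957 mod 17 = 3, 29957 mod 7 = 4, 29957 mod 19 = 13, 29957 mod 11 = 4.

x ≡ 29957 (mod 74613).


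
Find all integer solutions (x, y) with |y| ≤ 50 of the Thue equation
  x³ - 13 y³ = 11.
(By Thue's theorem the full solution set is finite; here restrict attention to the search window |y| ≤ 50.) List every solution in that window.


The equation is x³ - 13y³ = 11. For fixed y, x³ = 13·y³ + 11, so a solution requires the RHS to be a perfect cube.
Strategy: iterate y from -50 to 50, compute RHS = 13·y³ + 11, and check whether it is a (positive or negative) perfect cube.
Check small values of y:
  y = 0: RHS = 11 is not a perfect cube.
  y = 1: RHS = 24 is not a perfect cube.
  y = -1: RHS = -2 is not a perfect cube.
  y = 2: RHS = 115 is not a perfect cube.
  y = -2: RHS = -93 is not a perfect cube.
  y = 3: RHS = 362 is not a perfect cube.
  y = -3: RHS = -340 is not a perfect cube.
Continuing the search up to |y| = 50 finds no solutions either.
No (x, y) in the scanned range satisfies the equation.

No integer solutions with |y| ≤ 50.


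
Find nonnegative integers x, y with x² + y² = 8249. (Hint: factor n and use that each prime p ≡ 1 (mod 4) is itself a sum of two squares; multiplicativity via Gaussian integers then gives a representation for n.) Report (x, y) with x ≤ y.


Step 1: Factor n = 8249 = 73 · 113.
Step 2: Check the mod-4 condition on each prime factor: 73 ≡ 1 (mod 4), exponent 1; 113 ≡ 1 (mod 4), exponent 1.
All primes ≡ 3 (mod 4) appear to even exponent (or don't appear), so by the two-squares theorem n IS expressible as a sum of two squares.
Step 3: Build a representation. Here n = 73 · 113 is a product of primes ≡ 1 (mod 4). Each prime p ≡ 1 (mod 4) is itself a sum of two squares; find a² by testing p − a² for a perfect square:
  73: 73 − 1² = 72, 73 − 2² = 69, 73 − 3² = 64 = 8² ⇒ 73 = 3² + 8².
  113: 113 − 1² = 112, 113 − 2² = 109, 113 − 3² = 104, 113 − 4² = 97, 113 − 5² = 88, 113 − 6² = 77, 113 − 7² = 64 = 8² ⇒ 113 = 7² + 8².
  Combine using the Brahmagupta–Fibonacci identity (a² + b²)(c² + d²) = (ac − bd)² + (ad + bc)² = (ac + bd)² + (ad − bc)²:
  73 · 113 = 8249: from (3² + 8²)(7² + 8²), take (3·7 − 8·8, 3·8 + 8·7) = (21 − 64, 24 + 56) = (-43, 80); dropping signs (only squares matter) gives (43, 80); check 43² + 80² = 1849 + 6400 = 8249 ✓.
Step 4: Order so x ≤ y and verify: 43² + 80² = 1849 + 6400 = 8249 = n. ✓

n = 8249 = 43² + 80² (one valid representation with x ≤ y).


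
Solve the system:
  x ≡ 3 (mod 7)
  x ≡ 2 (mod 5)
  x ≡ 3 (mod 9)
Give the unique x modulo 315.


Moduli 7, 5, 9 are pairwise coprime; by CRT there is a unique solution modulo M = 7 · 5 · 9 = 315.
Solve pairwise, accumulating the modulus:
  Start with x ≡ 3 (mod 7).
  Combine with x ≡ 2 (mod 5): since gcd(7, 5) = 1, we get a unique residue mod 35.
    Write x = 3 + 7·t and substitute into x ≡ 2 (mod 5): 7·t ≡ 2 − 3 = -1 (mod 5).
    Reduce coefficients mod 5: 2·t ≡ 4 (mod 5).
    The inverse of 2 mod 5 is 3 (since 2·3 = 6 = 1·5 + 1), so t ≡ 3·4 = 12 ≡ 2 (mod 5).
    Then x = 3 + 7·2 = 17, valid modulo lcm(7, 5) = 35: x ≡ 17 (mod 35).
  Combine with x ≡ 3 (mod 9): since gcd(35, 9) = 1, we get a unique residue mod 315.
    Write x = 17 + 35·t and substitute into x ≡ 3 (mod 9): 35·t ≡ 3 − 17 = -14 (mod 9).
    Reduce coefficients mod 9: 8·t ≡ 4 (mod 9).
    The inverse of 8 mod 9 is 8 (since 8·8 = 64 = 7·9 + 1), so t ≡ 8·4 = 32 ≡ 5 (mod 9).
    Then x = 17 + 35·5 = 192, valid modulo lcm(35, 9) = 315: x ≡ 192 (mod 315).
Verify: 192 mod 7 = 3 ✓, 192 mod 5 = 2 ✓, 192 mod 9 = 3 ✓.

x ≡ 192 (mod 315).


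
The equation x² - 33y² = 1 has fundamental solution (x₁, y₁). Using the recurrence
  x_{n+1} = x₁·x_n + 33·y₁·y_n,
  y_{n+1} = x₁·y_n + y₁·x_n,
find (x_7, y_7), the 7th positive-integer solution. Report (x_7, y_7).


Step 1: Find the fundamental solution (x₁, y₁) of x² - 33y² = 1.
  Expand √33 as a continued fraction. a₀ = ⌊√33⌋ = 5; iterate m_{k+1} = d_k·a_k − m_k, d_{k+1} = (33 − m_{k+1}²)/d_k, a_{k+1} = ⌊(a₀ + m_{k+1})/d_{k+1}⌋ (starting m₀ = 0, d₀ = 1), with convergents p_k = a_k·p_{k-1} + p_{k-2}, q_k = a_k·q_{k-1} + q_{k-2} (p₋₁ = 1, q₋₁ = 0):
  k = 0: a₀ = 5; p₀/q₀ = 5/1; p₀² − 33·q₀² = 25 − 33 = -8.
  k = 1: m = 5, d = 8, a = ⌊(5 + 5)/8⌋ = 1; p/q = (1·5 + 1)/(1·1 + 0) = 6/1; p² − 33·q² = 36 − 33 = 3.
  k = 2: m = 3, d = 3, a = ⌊(5 + 3)/3⌋ = 2; p/q = (2·6 + 5)/(2·1 + 1) = 17/3; p² − 33·q² = 289 − 297 = -8.
  k = 3: m = 3, d = 8, a = ⌊(5 + 3)/8⌋ = 1; p/q = (1·17 + 6)/(1·3 + 1) = 23/4; p² − 33·q² = 529 − 528 = 1.
  The first convergent with p² − 33·q² = 1 gives the fundamental solution (x₁, y₁) = (23, 4).
Step 2: Apply the recurrence (x_{n+1}, y_{n+1}) = (x₁x_n + 33y₁y_n, x₁y_n + y₁x_n) repeatedly.
  From (x_1, y_1) = (23, 4): x_2 = 23·23 + 33·4·4 = 1057; y_2 = 23·4 + 4·23 = 184.
  From (x_2, y_2) = (1057, 184): x_3 = 23·1057 + 33·4·184 = 48599; y_3 = 23·184 + 4·1057 = 8460.
  From (x_3, y_3) = (48599, 8460): x_4 = 23·48599 + 33·4·8460 = 2234497; y_4 = 23·8460 + 4·48599 = 388976.
  From (x_4, y_4) = (2234497, 388976): x_5 = 23·2234497 + 33·4·388976 = 102738263; y_5 = 23·388976 + 4·2234497 = 17884436.
  From (x_5, y_5) = (102738263, 17884436): x_6 = 23·102738263 + 33·4·17884436 = 4723725601; y_6 = 23·17884436 + 4·102738263 = 822295080.
  From (x_6, y_6) = (4723725601, 822295080): x_7 = 23·4723725601 + 33·4·822295080 = 217188639383; y_7 = 23·822295080 + 4·4723725601 = 37807689244.
Step 3: Verify x_7² - 33·y_7² = 47170905077038818620689 - 47170905077038818620688 = 1 (should be 1). ✓

(x_1, y_1) = (23, 4); (x_7, y_7) = (217188639383, 37807689244).


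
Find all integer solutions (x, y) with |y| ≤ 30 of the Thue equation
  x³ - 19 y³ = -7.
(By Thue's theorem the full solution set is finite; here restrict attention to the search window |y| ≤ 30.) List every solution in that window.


The equation is x³ - 19y³ = -7. For fixed y, x³ = 19·y³ − 7, so a solution requires the RHS to be a perfect cube.
Strategy: iterate y from -30 to 30, compute RHS = 19·y³ − 7, and check whether it is a (positive or negative) perfect cube.
Check small values of y:
  y = 0: RHS = -7 is not a perfect cube.
  y = 1: RHS = 12 is not a perfect cube.
  y = -1: RHS = -26 is not a perfect cube.
  y = 2: RHS = 145 is not a perfect cube.
  y = -2: RHS = -159 is not a perfect cube.
  y = 3: RHS = 506 is not a perfect cube.
  y = -3: RHS = -520 is not a perfect cube.
Continuing the search up to |y| = 30 finds no solutions either.
No (x, y) in the scanned range satisfies the equation.

No integer solutions with |y| ≤ 30.


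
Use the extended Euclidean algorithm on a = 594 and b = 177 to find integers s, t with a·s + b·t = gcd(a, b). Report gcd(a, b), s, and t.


Euclidean algorithm on (594, 177) — divide until remainder is 0:
  594 = 3 · 177 + 63
  177 = 2 · 63 + 51
  63 = 1 · 51 + 12
  51 = 4 · 12 + 3
  12 = 4 · 3 + 0
gcd(594, 177) = 3.
Track Bezout coefficients alongside the remainders: start with r₀ = 594 = a·1 + b·0 (s = 1, t = 0) and r₁ = 177 = a·0 + b·1 (s = 0, t = 1); each new remainder r_{k+1} = r_{k-1} − q_k·r_k inherits s_{k+1} = s_{k-1} − q_k·s_k, t_{k+1} = t_{k-1} − q_k·t_k, so r_k = a·s_k + b·t_k at every step:
  q = 3: r = 63, s = 1 − 3·0 = 1, t = 0 − 3·1 = -3  (check: 594·1 + 177·(-3) = 63)
  q = 2: r = 51, s = 0 − 2·1 = -2, t = 1 − 2·(-3) = 7  (check: 594·(-2) + 177·7 = 51)
  q = 1: r = 12, s = 1 − 1·(-2) = 3, t = -3 − 1·7 = -10  (check: 594·3 + 177·(-10) = 12)
  q = 4: r = 3, s = -2 − 4·3 = -14, t = 7 − 4·(-10) = 47  (check: 594·(-14) + 177·47 = 3)
The row with r = 3 (the gcd) gives the Bezout coefficients s = -14, t = 47.
Result: 594 · (-14) + 177 · (47) = 3.

gcd(594, 177) = 3; s = -14, t = 47 (check: 594·(-14) + 177·47 = 3).


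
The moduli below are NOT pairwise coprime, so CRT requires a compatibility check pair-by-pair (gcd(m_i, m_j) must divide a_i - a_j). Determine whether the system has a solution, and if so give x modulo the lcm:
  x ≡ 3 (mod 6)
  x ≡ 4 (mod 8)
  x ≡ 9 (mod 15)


Moduli 6, 8, 15 are not pairwise coprime, so CRT works modulo lcm(m_i) when all pairwise compatibility conditions hold.
Pairwise compatibility: gcd(m_i, m_j) must divide a_i - a_j for every pair.
Merge one congruence at a time:
  Start: x ≡ 3 (mod 6).
  Combine with x ≡ 4 (mod 8): gcd(6, 8) = 2, and 4 - 3 = 1 is NOT divisible by 2.
    ⇒ system is inconsistent (no integer solution).

No solution (the system is inconsistent).


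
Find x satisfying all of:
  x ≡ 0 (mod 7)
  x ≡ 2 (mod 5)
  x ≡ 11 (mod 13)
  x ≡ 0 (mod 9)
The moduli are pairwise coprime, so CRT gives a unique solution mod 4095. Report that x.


Product of moduli M = 7 · 5 · 13 · 9 = 4095.
Merge one congruence at a time:
  Start: x ≡ 0 (mod 7).
  Combine with x ≡ 2 (mod 5); new modulus lcm = 35.
    Write x = 0 + 7·t and substitute into x ≡ 2 (mod 5): 7·t ≡ 2 − 0 = 2 (mod 5).
    Reduce coefficients mod 5: 2·t ≡ 2 (mod 5).
    The inverse of 2 mod 5 is 3 (since 2·3 = 6 = 1·5 + 1), so t ≡ 3·2 = 6 ≡ 1 (mod 5).
    Then x = 0 + 7·1 = 7, valid modulo lcm(7, 5) = 35: x ≡ 7 (mod 35).
  Combine with x ≡ 11 (mod 13); new modulus lcm = 455.
    Write x = 7 + 35·t and substitute into x ≡ 11 (mod 13): 35·t ≡ 11 − 7 = 4 (mod 13).
    Reduce coefficients mod 13: 9·t ≡ 4 (mod 13).
    The inverse of 9 mod 13 is 3 (since 9·3 = 27 = 2·13 + 1), so t ≡ 3·4 = 12 ≡ 12 (mod 13).
    Then x = 7 + 35·12 = 427, valid modulo lcm(35, 13) = 455: x ≡ 427 (mod 455).
  Combine with x ≡ 0 (mod 9); new modulus lcm = 4095.
    Write x = 427 + 455·t and substitute into x ≡ 0 (mod 9): 455·t ≡ 0 − 427 = -427 (mod 9).
    Reduce coefficients mod 9: 5·t ≡ 5 (mod 9).
    The inverse of 5 mod 9 is 2 (since 5·2 = 10 = 1·9 + 1), so t ≡ 2·5 = 10 ≡ 1 (mod 9).
    Then x = 427 + 455·1 = 882, valid modulo lcm(455, 9) = 4095: x ≡ 882 (mod 4095).
Verify against each original: 882 mod 7 = 0, 882 mod 5 = 2, 882 mod 13 = 11, 882 mod 9 = 0.

x ≡ 882 (mod 4095).


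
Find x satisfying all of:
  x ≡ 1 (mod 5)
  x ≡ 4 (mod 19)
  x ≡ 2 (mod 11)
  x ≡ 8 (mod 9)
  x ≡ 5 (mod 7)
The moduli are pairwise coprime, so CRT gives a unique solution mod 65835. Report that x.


Product of moduli M = 5 · 19 · 11 · 9 · 7 = 65835.
Merge one congruence at a time:
  Start: x ≡ 1 (mod 5).
  Combine with x ≡ 4 (mod 19); new modulus lcm = 95.
    Write x = 1 + 5·t and substitute into x ≡ 4 (mod 19): 5·t ≡ 4 − 1 = 3 (mod 19).
    The inverse of 5 mod 19 is 4 (since 5·4 = 20 = 1·19 + 1), so t ≡ 4·3 = 12 ≡ 12 (mod 19).
    Then x = 1 + 5·12 = 61, valid modulo lcm(5, 19) = 95: x ≡ 61 (mod 95).
  Combine with x ≡ 2 (mod 11); new modulus lcm = 1045.
    Write x = 61 + 95·t and substitute into x ≡ 2 (mod 11): 95·t ≡ 2 − 61 = -59 (mod 11).
    Reduce coefficients mod 11: 7·t ≡ 7 (mod 11).
    The inverse of 7 mod 11 is 8 (since 7·8 = 56 = 5·11 + 1), so t ≡ 8·7 = 56 ≡ 1 (mod 11).
    Then x = 61 + 95·1 = 156, valid modulo lcm(95, 11) = 1045: x ≡ 156 (mod 1045).
  Combine with x ≡ 8 (mod 9); new modulus lcm = 9405.
    Write x = 156 + 1045·t and substitute into x ≡ 8 (mod 9): 1045·t ≡ 8 − 156 = -148 (mod 9).
    Reduce coefficients mod 9: 1·t ≡ 5 (mod 9).
    So t ≡ 5 (mod 9).
    Then x = 156 + 1045·5 = 5381, valid modulo lcm(1045, 9) = 9405: x ≡ 5381 (mod 9405).
  Combine with x ≡ 5 (mod 7); new modulus lcm = 65835.
    Write x = 5381 + 9405·t and substitute into x ≡ 5 (mod 7): 9405·t ≡ 5 − 5381 = -5376 (mod 7).
    Reduce coefficients mod 7: 4·t ≡ 0 (mod 7).
    The inverse of 4 mod 7 is 2 (since 4·2 = 8 = 1·7 + 1), so t ≡ 2·0 = 0 ≡ 0 (mod 7).
    Then x = 5381 + 9405·0 = 5381, valid modulo lcm(9405, 7) = 65835: x ≡ 5381 (mod 65835).
Verify against each original: 5381 mod 5 = 1, 5381 mod 19 = 4, 5381 mod 11 = 2, 5381 mod 9 = 8, 5381 mod 7 = 5.

x ≡ 5381 (mod 65835).


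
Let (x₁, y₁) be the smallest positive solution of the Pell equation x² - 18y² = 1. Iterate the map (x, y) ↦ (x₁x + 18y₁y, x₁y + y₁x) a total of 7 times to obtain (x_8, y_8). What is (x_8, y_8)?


Step 1: Find the fundamental solution (x₁, y₁) of x² - 18y² = 1.
  Expand √18 as a continued fraction. a₀ = ⌊√18⌋ = 4; iterate m_{k+1} = d_k·a_k − m_k, d_{k+1} = (18 − m_{k+1}²)/d_k, a_{k+1} = ⌊(a₀ + m_{k+1})/d_{k+1}⌋ (starting m₀ = 0, d₀ = 1), with convergents p_k = a_k·p_{k-1} + p_{k-2}, q_k = a_k·q_{k-1} + q_{k-2} (p₋₁ = 1, q₋₁ = 0):
  k = 0: a₀ = 4; p₀/q₀ = 4/1; p₀² − 18·q₀² = 16 − 18 = -2.
  k = 1: m = 4, d = 2, a = ⌊(4 + 4)/2⌋ = 4; p/q = (4·4 + 1)/(4·1 + 0) = 17/4; p² − 18·q² = 289 − 288 = 1.
  The first convergent with p² − 18·q² = 1 gives the fundamental solution (x₁, y₁) = (17, 4).
Step 2: Apply the recurrence (x_{n+1}, y_{n+1}) = (x₁x_n + 18y₁y_n, x₁y_n + y₁x_n) repeatedly.
  From (x_1, y_1) = (17, 4): x_2 = 17·17 + 18·4·4 = 577; y_2 = 17·4 + 4·17 = 136.
  From (x_2, y_2) = (577, 136): x_3 = 17·577 + 18·4·136 = 19601; y_3 = 17·136 + 4·577 = 4620.
  From (x_3, y_3) = (19601, 4620): x_4 = 17·19601 + 18·4·4620 = 665857; y_4 = 17·4620 + 4·19601 = 156944.
  From (x_4, y_4) = (665857, 156944): x_5 = 17·665857 + 18·4·156944 = 22619537; y_5 = 17·156944 + 4·665857 = 5331476.
  From (x_5, y_5) = (22619537, 5331476): x_6 = 17·22619537 + 18·4·5331476 = 768398401; y_6 = 17·5331476 + 4·22619537 = 181113240.
  From (x_6, y_6) = (768398401, 181113240): x_7 = 17·768398401 + 18·4·181113240 = 26102926097; y_7 = 17·181113240 + 4·768398401 = 6152518684.
  From (x_7, y_7) = (26102926097, 6152518684): x_8 = 17·26102926097 + 18·4·6152518684 = 886731088897; y_8 = 17·6152518684 + 4·26102926097 = 209004522016.
Step 3: Verify x_8² - 18·y_8² = 786292024016459316676609 - 786292024016459316676608 = 1 (should be 1). ✓

(x_1, y_1) = (17, 4); (x_8, y_8) = (886731088897, 209004522016).


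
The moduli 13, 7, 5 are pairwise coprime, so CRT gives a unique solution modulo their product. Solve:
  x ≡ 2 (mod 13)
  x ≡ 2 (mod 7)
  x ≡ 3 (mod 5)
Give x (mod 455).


Moduli 13, 7, 5 are pairwise coprime; by CRT there is a unique solution modulo M = 13 · 7 · 5 = 455.
Solve pairwise, accumulating the modulus:
  Start with x ≡ 2 (mod 13).
  Combine with x ≡ 2 (mod 7): since gcd(13, 7) = 1, we get a unique residue mod 91.
    Write x = 2 + 13·t and substitute into x ≡ 2 (mod 7): 13·t ≡ 2 − 2 = 0 (mod 7).
    Reduce coefficients mod 7: 6·t ≡ 0 (mod 7).
    The inverse of 6 mod 7 is 6 (since 6·6 = 36 = 5·7 + 1), so t ≡ 6·0 = 0 ≡ 0 (mod 7).
    Then x = 2 + 13·0 = 2, valid modulo lcm(13, 7) = 91: x ≡ 2 (mod 91).
  Combine with x ≡ 3 (mod 5): since gcd(91, 5) = 1, we get a unique residue mod 455.
    Write x = 2 + 91·t and substitute into x ≡ 3 (mod 5): 91·t ≡ 3 − 2 = 1 (mod 5).
    Reduce coefficients mod 5: 1·t ≡ 1 (mod 5).
    So t ≡ 1 (mod 5).
    Then x = 2 + 91·1 = 93, valid modulo lcm(91, 5) = 455: x ≡ 93 (mod 455).
Verify: 93 mod 13 = 2 ✓, 93 mod 7 = 2 ✓, 93 mod 5 = 3 ✓.

x ≡ 93 (mod 455).


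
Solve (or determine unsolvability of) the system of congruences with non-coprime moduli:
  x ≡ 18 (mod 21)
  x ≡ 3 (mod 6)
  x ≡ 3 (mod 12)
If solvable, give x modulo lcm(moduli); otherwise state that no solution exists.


Moduli 21, 6, 12 are not pairwise coprime, so CRT works modulo lcm(m_i) when all pairwise compatibility conditions hold.
Pairwise compatibility: gcd(m_i, m_j) must divide a_i - a_j for every pair.
Merge one congruence at a time:
  Start: x ≡ 18 (mod 21).
  Combine with x ≡ 3 (mod 6): gcd(21, 6) = 3; 3 - 18 = -15, which IS divisible by 3, so compatible.
    Write x = 18 + 21·t and substitute into x ≡ 3 (mod 6): 21·t ≡ 3 − 18 = -15 (mod 6).
    Divide the congruence (and modulus) by g = 3: 7·t ≡ -5 (mod 2).
    Reduce coefficients mod 2: 1·t ≡ 1 (mod 2).
    So t ≡ 1 (mod 2).
    Then x = 18 + 21·1 = 39, valid modulo lcm(21, 6) = 42: x ≡ 39 (mod 42).
  Combine with x ≡ 3 (mod 12): gcd(42, 12) = 6; 3 - 39 = -36, which IS divisible by 6, so compatible.
    Write x = 39 + 42·t and substitute into x ≡ 3 (mod 12): 42·t ≡ 3 − 39 = -36 (mod 12).
    Divide the congruence (and modulus) by g = 6: 7·t ≡ -6 (mod 2).
    Reduce coefficients mod 2: 1·t ≡ 0 (mod 2).
    So t ≡ 0 (mod 2).
    Then x = 39 + 42·0 = 39, valid modulo lcm(42, 12) = 84: x ≡ 39 (mod 84).
Verify: 39 mod 21 = 18, 39 mod 6 = 3, 39 mod 12 = 3.

x ≡ 39 (mod 84).


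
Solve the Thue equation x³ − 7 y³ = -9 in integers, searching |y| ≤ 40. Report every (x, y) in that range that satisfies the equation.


The equation is x³ - 7y³ = -9. For fixed y, x³ = 7·y³ − 9, so a solution requires the RHS to be a perfect cube.
Strategy: iterate y from -40 to 40, compute RHS = 7·y³ − 9, and check whether it is a (positive or negative) perfect cube.
Check small values of y:
  y = 0: RHS = -9 is not a perfect cube.
  y = 1: RHS = -2 is not a perfect cube.
  y = -1: RHS = -16 is not a perfect cube.
  y = 2: RHS = 47 is not a perfect cube.
  y = -2: RHS = -65 is not a perfect cube.
  y = 3: RHS = 180 is not a perfect cube.
  y = -3: RHS = -198 is not a perfect cube.
Continuing the search up to |y| = 40 finds no solutions either.
No (x, y) in the scanned range satisfies the equation.

No integer solutions with |y| ≤ 40.


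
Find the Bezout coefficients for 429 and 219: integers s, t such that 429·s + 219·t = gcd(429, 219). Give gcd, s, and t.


Euclidean algorithm on (429, 219) — divide until remainder is 0:
  429 = 1 · 219 + 210
  219 = 1 · 210 + 9
  210 = 23 · 9 + 3
  9 = 3 · 3 + 0
gcd(429, 219) = 3.
Track Bezout coefficients alongside the remainders: start with r₀ = 429 = a·1 + b·0 (s = 1, t = 0) and r₁ = 219 = a·0 + b·1 (s = 0, t = 1); each new remainder r_{k+1} = r_{k-1} − q_k·r_k inherits s_{k+1} = s_{k-1} − q_k·s_k, t_{k+1} = t_{k-1} − q_k·t_k, so r_k = a·s_k + b·t_k at every step:
  q = 1: r = 210, s = 1 − 1·0 = 1, t = 0 − 1·1 = -1  (check: 429·1 + 219·(-1) = 210)
  q = 1: r = 9, s = 0 − 1·1 = -1, t = 1 − 1·(-1) = 2  (check: 429·(-1) + 219·2 = 9)
  q = 23: r = 3, s = 1 − 23·(-1) = 24, t = -1 − 23·2 = -47  (check: 429·24 + 219·(-47) = 3)
The row with r = 3 (the gcd) gives the Bezout coefficients s = 24, t = -47.
Result: 429 · (24) + 219 · (-47) = 3.

gcd(429, 219) = 3; s = 24, t = -47 (check: 429·24 + 219·(-47) = 3).


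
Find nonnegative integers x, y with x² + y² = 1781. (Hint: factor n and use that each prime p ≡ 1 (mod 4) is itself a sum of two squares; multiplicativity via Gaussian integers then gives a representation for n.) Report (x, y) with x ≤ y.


Step 1: Factor n = 1781 = 13 · 137.
Step 2: Check the mod-4 condition on each prime factor: 13 ≡ 1 (mod 4), exponent 1; 137 ≡ 1 (mod 4), exponent 1.
All primes ≡ 3 (mod 4) appear to even exponent (or don't appear), so by the two-squares theorem n IS expressible as a sum of two squares.
Step 3: Build a representation. Here n = 13 · 137 is a product of primes ≡ 1 (mod 4). Each prime p ≡ 1 (mod 4) is itself a sum of two squares; find a² by testing p − a² for a perfect square:
  13: 13 − 1² = 12, 13 − 2² = 9 = 3² ⇒ 13 = 2² + 3².
  137: 137 − 1² = 136, 137 − 2² = 133, 137 − 3² = 128, 137 − 4² = 121 = 11² ⇒ 137 = 4² + 11².
  Combine using the Brahmagupta–Fibonacci identity (a² + b²)(c² + d²) = (ac − bd)² + (ad + bc)² = (ac + bd)² + (ad − bc)²:
  13 · 137 = 1781: from (2² + 3²)(4² + 11²), take (2·4 − 3·11, 2·11 + 3·4) = (8 − 33, 22 + 12) = (-25, 34); dropping signs (only squares matter) gives (25, 34); check 25² + 34² = 625 + 1156 = 1781 ✓.
Step 4: Order so x ≤ y and verify: 25² + 34² = 625 + 1156 = 1781 = n. ✓

n = 1781 = 25² + 34² (one valid representation with x ≤ y).


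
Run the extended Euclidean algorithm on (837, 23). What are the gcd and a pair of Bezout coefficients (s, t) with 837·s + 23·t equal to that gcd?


Euclidean algorithm on (837, 23) — divide until remainder is 0:
  837 = 36 · 23 + 9
  23 = 2 · 9 + 5
  9 = 1 · 5 + 4
  5 = 1 · 4 + 1
  4 = 4 · 1 + 0
gcd(837, 23) = 1.
Track Bezout coefficients alongside the remainders: start with r₀ = 837 = a·1 + b·0 (s = 1, t = 0) and r₁ = 23 = a·0 + b·1 (s = 0, t = 1); each new remainder r_{k+1} = r_{k-1} − q_k·r_k inherits s_{k+1} = s_{k-1} − q_k·s_k, t_{k+1} = t_{k-1} − q_k·t_k, so r_k = a·s_k + b·t_k at every step:
  q = 36: r = 9, s = 1 − 36·0 = 1, t = 0 − 36·1 = -36  (check: 837·1 + 23·(-36) = 9)
  q = 2: r = 5, s = 0 − 2·1 = -2, t = 1 − 2·(-36) = 73  (check: 837·(-2) + 23·73 = 5)
  q = 1: r = 4, s = 1 − 1·(-2) = 3, t = -36 − 1·73 = -109  (check: 837·3 + 23·(-109) = 4)
  q = 1: r = 1, s = -2 − 1·3 = -5, t = 73 − 1·(-109) = 182  (check: 837·(-5) + 23·182 = 1)
The row with r = 1 (the gcd) gives the Bezout coefficients s = -5, t = 182.
Result: 837 · (-5) + 23 · (182) = 1.

gcd(837, 23) = 1; s = -5, t = 182 (check: 837·(-5) + 23·182 = 1).


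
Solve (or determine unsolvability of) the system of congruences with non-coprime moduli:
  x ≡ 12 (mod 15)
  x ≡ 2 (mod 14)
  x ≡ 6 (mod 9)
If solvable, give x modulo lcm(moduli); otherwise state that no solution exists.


Moduli 15, 14, 9 are not pairwise coprime, so CRT works modulo lcm(m_i) when all pairwise compatibility conditions hold.
Pairwise compatibility: gcd(m_i, m_j) must divide a_i - a_j for every pair.
Merge one congruence at a time:
  Start: x ≡ 12 (mod 15).
  Combine with x ≡ 2 (mod 14): gcd(15, 14) = 1; 2 - 12 = -10, which IS divisible by 1, so compatible.
    Write x = 12 + 15·t and substitute into x ≡ 2 (mod 14): 15·t ≡ 2 − 12 = -10 (mod 14).
    Reduce coefficients mod 14: 1·t ≡ 4 (mod 14).
    So t ≡ 4 (mod 14).
    Then x = 12 + 15·4 = 72, valid modulo lcm(15, 14) = 210: x ≡ 72 (mod 210).
  Combine with x ≡ 6 (mod 9): gcd(210, 9) = 3; 6 - 72 = -66, which IS divisible by 3, so compatible.
    Write x = 72 + 210·t and substitute into x ≡ 6 (mod 9): 210·t ≡ 6 − 72 = -66 (mod 9).
    Divide the congruence (and modulus) by g = 3: 70·t ≡ -22 (mod 3).
    Reduce coefficients mod 3: 1·t ≡ 2 (mod 3).
    So t ≡ 2 (mod 3).
    Then x = 72 + 210·2 = 492, valid modulo lcm(210, 9) = 630: x ≡ 492 (mod 630).
Verify: 492 mod 15 = 12, 492 mod 14 = 2, 492 mod 9 = 6.

x ≡ 492 (mod 630).


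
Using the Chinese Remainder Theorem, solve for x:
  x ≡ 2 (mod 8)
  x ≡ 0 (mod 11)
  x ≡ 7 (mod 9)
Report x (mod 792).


Moduli 8, 11, 9 are pairwise coprime; by CRT there is a unique solution modulo M = 8 · 11 · 9 = 792.
Solve pairwise, accumulating the modulus:
  Start with x ≡ 2 (mod 8).
  Combine with x ≡ 0 (mod 11): since gcd(8, 11) = 1, we get a unique residue mod 88.
    Write x = 2 + 8·t and substitute into x ≡ 0 (mod 11): 8·t ≡ 0 − 2 = -2 (mod 11).
    Reduce coefficients mod 11: 8·t ≡ 9 (mod 11).
    The inverse of 8 mod 11 is 7 (since 8·7 = 56 = 5·11 + 1), so t ≡ 7·9 = 63 ≡ 8 (mod 11).
    Then x = 2 + 8·8 = 66, valid modulo lcm(8, 11) = 88: x ≡ 66 (mod 88).
  Combine with x ≡ 7 (mod 9): since gcd(88, 9) = 1, we get a unique residue mod 792.
    Write x = 66 + 88·t and substitute into x ≡ 7 (mod 9): 88·t ≡ 7 − 66 = -59 (mod 9).
    Reduce coefficients mod 9: 7·t ≡ 4 (mod 9).
    The inverse of 7 mod 9 is 4 (since 7·4 = 28 = 3·9 + 1), so t ≡ 4·4 = 16 ≡ 7 (mod 9).
    Then x = 66 + 88·7 = 682, valid modulo lcm(88, 9) = 792: x ≡ 682 (mod 792).
Verify: 682 mod 8 = 2 ✓, 682 mod 11 = 0 ✓, 682 mod 9 = 7 ✓.

x ≡ 682 (mod 792).


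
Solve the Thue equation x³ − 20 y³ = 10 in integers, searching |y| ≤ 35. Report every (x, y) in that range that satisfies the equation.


The equation is x³ - 20y³ = 10. For fixed y, x³ = 20·y³ + 10, so a solution requires the RHS to be a perfect cube.
Strategy: iterate y from -35 to 35, compute RHS = 20·y³ + 10, and check whether it is a (positive or negative) perfect cube.
Check small values of y:
  y = 0: RHS = 10 is not a perfect cube.
  y = 1: RHS = 30 is not a perfect cube.
  y = -1: RHS = -10 is not a perfect cube.
  y = 2: RHS = 170 is not a perfect cube.
  y = -2: RHS = -150 is not a perfect cube.
  y = 3: RHS = 550 is not a perfect cube.
  y = -3: RHS = -530 is not a perfect cube.
Continuing the search up to |y| = 35 finds no solutions either.
No (x, y) in the scanned range satisfies the equation.

No integer solutions with |y| ≤ 35.
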